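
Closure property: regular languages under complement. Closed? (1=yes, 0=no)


Regular languages are closed under:
- Union (DFA product construction)
- Intersection (DFA product construction)
- Complement (swap accept/reject states)
- Concatenation (NFA construction)
- Kleene star (NFA construction)
complement is in this list
Therefore: closed

1


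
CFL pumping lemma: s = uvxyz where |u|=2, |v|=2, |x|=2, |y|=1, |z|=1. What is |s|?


|s| = |u| + |v| + |x| + |y| + |z|
= 2 + 2 + 2 + 1 + 1
= 4 + 2 + 2
= 6 + 2
= 8

8


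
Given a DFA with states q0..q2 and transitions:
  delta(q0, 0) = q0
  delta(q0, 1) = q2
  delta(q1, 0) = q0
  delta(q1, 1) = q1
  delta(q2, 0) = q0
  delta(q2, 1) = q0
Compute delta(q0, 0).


Looking up transition function:
delta(q0, 0) in the table
Row: q0, Column: 0
Result: q0

q0


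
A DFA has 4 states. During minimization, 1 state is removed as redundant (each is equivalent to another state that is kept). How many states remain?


Original DFA: 4 states
Redundant states removed: 1
Minimized states = original - removed
= 4 - 1
= 3

3


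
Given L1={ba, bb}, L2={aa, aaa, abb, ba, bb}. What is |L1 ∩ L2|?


L1 = {ba, bb}
L2 = {aa, aaa, abb, ba, bb}
Checking each string in L1 against L2:
  'ba': in L2? Yes
  'bb': in L2? Yes
Intersection = {ba, bb}
|L1 ∩ L2| = 2

2


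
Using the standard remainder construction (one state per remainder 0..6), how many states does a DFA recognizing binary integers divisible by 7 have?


Divisibility by 7 is tracked via the remainder mod 7: 0, 1, ..., 6
The construction assigns one state to each remainder
Number of remainders = 7

7


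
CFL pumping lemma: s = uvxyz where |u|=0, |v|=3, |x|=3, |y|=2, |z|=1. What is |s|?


|s| = |u| + |v| + |x| + |y| + |z|
= 0 + 3 + 3 + 2 + 1
= 3 + 3 + 3
= 6 + 3
= 9

9


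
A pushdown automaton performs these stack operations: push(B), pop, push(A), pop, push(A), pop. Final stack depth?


Tracing stack operations:
  push(B) -> stack = [B], depth=1
  pop -> removed B, stack = [], depth=0
  push(A) -> stack = [A], depth=1
  pop -> removed A, stack = [], depth=0
  push(A) -> stack = [A], depth=1
  pop -> removed A, stack = [], depth=0
Final depth = 0

0


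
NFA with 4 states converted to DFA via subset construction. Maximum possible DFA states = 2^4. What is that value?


NFA has 4 states
Subset construction: each DFA state = subset of NFA states
Maximum subsets = 2^4
2^4 = 16

16


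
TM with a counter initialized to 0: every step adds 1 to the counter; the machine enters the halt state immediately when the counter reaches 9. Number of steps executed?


Counter starts at 0. Counting sequence:
  Step 1: counter = 1
  Step 2: counter = 2
  Step 3: counter = 3
  Step 4: counter = 4
  Step 5: counter = 5
  Step 6: counter = 6
  ...
  Step 9: counter = 9
Counter reached 9 -> halt
Total steps = 9

9


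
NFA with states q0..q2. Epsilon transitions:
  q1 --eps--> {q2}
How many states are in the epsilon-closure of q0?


Starting from q0
Initialize closure = {q0}
q0 has no outgoing epsilon transitions -> nothing to add
Final closure: {q0}
Size = 1

1


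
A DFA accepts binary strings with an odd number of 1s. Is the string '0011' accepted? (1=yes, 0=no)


DFA has 2 states: q_even (start, accept=no) and q_odd
Processing string '0011' character by character:
  Position 0: read '0', 1-count=0 -> q_even (no change)
  Position 1: read '0', 1-count=0 -> q_even (no change)
  Position 2: read '1', 1-count=1 -> q_odd
  Position 3: read '1', 1-count=2 -> q_even
Final state: q_even, total 1s = 2 (even); the DFA requires an odd count -> reject

0


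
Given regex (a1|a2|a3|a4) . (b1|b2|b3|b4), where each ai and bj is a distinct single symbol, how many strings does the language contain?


First group: 4 alternatives
Second group: 4 alternatives
Concatenation: each choice from group 1 pairs with each from group 2
Total = 4 x 4 = 16

16


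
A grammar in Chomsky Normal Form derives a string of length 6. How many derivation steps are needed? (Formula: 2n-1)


Chomsky Normal Form derivation:
String length n = 6
Each step either:
  - Splits a nonterminal into two (n-1 such steps)
  - Converts a nonterminal to terminal (n such steps)
Total = (n-1) + n = 2n - 1
= 2(6) - 1
= 12 - 1
= 11

11


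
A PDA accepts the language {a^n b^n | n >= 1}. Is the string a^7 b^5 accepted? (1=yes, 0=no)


Language requires equal numbers of a's and b's
PDA pushes for each 'a', pops for each 'b'
Number of a's = 7
Number of b's = 5
7 != 5 -> Reject

0


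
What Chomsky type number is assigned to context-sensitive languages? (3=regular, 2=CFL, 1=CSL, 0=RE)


Chomsky hierarchy levels:
  Type 3: Regular (DFA/NFA/regex)
  Type 2: Context-free (PDA)
  Type 1: Context-sensitive
  Type 0: Recursively enumerable (TM)
'context-sensitive' corresponds to Type 1

1


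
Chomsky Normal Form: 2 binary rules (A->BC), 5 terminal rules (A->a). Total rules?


CNF allows two rule forms:
  A -> BC (binary): 2 rules
  A -> a (terminal): 5 rules
Total = 2 + 5 = 7

7


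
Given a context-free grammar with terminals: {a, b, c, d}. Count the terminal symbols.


Terminal symbols: a, b, c, d
Counting each: a (#1), b (#2), c (#3), d (#4)
Total = 4

4


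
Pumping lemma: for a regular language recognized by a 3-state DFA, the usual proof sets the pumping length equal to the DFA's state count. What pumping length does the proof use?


Pumping lemma for regular languages (standard proof):
Take p = |Q|, the number of DFA states.
Any string of length >= |Q| passes through |Q|+1 states while reading its first |Q| symbols,
so by pigeonhole some state repeats, giving the loop that can be pumped.
Here |Q| = 3
Therefore the proof uses p = 3

3


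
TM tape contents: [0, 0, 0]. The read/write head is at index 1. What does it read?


Tape: [0, 0, 0]
Positions: 0 1 2
Values:    0 0 0
Head at position 1
tape[1] = 0

0


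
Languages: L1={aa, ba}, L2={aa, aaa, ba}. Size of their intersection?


L1 = {aa, ba}
L2 = {aa, aaa, ba}
Checking each string in L1 against L2:
  'aa': in L2? Yes
  'ba': in L2? Yes
Intersection = {aa, ba}
|L1 ∩ L2| = 2

2


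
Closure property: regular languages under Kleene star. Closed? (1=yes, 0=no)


Regular languages are closed under:
- Union (DFA product construction)
- Intersection (DFA product construction)
- Complement (swap accept/reject states)
- Concatenation (NFA construction)
- Kleene star (NFA construction)
Kleene star is in this list
Therefore: closed

1


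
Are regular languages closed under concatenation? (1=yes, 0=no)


Regular languages are closed under all standard operations:
- Union: Yes (product construction)
- Intersection: Yes (product construction)
- Complement: Yes (swap accept/reject)
- Concatenation: Yes (NFA construction)
Operation: concatenation -> Closed

1


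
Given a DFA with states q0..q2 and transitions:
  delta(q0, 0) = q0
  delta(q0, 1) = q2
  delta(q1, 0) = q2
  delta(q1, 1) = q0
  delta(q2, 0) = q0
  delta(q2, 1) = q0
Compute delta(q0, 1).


Looking up transition function:
delta(q0, 1) in the table
Row: q0, Column: 1
Result: q2

q2


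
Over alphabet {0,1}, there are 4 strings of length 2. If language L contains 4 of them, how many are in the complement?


Alphabet: {0,1}
String length: 2
Total strings of length 2 = 2^2 = 4
Strings in L = 4
Complement = total - |L|
= 4 - 4
= 0

0


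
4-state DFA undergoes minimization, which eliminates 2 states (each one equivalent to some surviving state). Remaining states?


Original DFA: 4 states
Redundant states removed: 2
Minimized states = original - removed
= 4 - 2
= 2

2


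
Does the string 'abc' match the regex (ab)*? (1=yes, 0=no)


Pattern: (ab)*
String: 'abc'
Pattern requires: zero or more repetitions of 'ab'
Length 3 is odd -> cannot be (ab)* -> no match
Result: 0

0


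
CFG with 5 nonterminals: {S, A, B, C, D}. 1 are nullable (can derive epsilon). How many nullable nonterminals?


Nonterminals: {S, A, B, C, D}
A nonterminal is nullable if it can derive epsilon
Counting nullable nonterminals: 1
Total nullable = 1

1


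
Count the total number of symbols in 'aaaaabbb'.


String: 'aaaaabbb'
Counting characters:
  'a' appears 5 time(s)
  'b' appears 3 time(s)
Total length = 5 + 3 = 8

8


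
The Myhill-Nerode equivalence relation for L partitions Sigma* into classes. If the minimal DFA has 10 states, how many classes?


Myhill-Nerode theorem:
Number of equivalence classes = number of states in minimal DFA
Minimal DFA states = 10
Therefore equivalence classes = 10

10


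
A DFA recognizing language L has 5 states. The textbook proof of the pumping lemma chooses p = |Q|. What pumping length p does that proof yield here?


Pumping lemma for regular languages (standard proof):
Take p = |Q|, the number of DFA states.
Any string of length >= |Q| passes through |Q|+1 states while reading its first |Q| symbols,
so by pigeonhole some state repeats, giving the loop that can be pumped.
Here |Q| = 5
Therefore the proof uses p = 5

5


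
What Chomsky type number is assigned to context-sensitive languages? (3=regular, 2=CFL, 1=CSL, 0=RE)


Chomsky hierarchy levels:
  Type 3: Regular (DFA/NFA/regex)
  Type 2: Context-free (PDA)
  Type 1: Context-sensitive
  Type 0: Recursively enumerable (TM)
'context-sensitive' corresponds to Type 1

1


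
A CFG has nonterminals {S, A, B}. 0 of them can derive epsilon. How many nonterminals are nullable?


Nonterminals: {S, A, B}
A nonterminal is nullable if it can derive epsilon
Counting nullable nonterminals: 0
Total nullable = 0

0


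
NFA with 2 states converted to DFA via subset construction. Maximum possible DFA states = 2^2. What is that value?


NFA has 2 states
Subset construction: each DFA state = subset of NFA states
Maximum subsets = 2^2
2^2 = 4

4


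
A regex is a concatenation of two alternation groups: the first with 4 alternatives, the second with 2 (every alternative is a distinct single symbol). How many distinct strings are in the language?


First group: 4 alternatives
Second group: 2 alternatives
Concatenation: each choice from group 1 pairs with each from group 2
Total = 4 x 2 = 8

8


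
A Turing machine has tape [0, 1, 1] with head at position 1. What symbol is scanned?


Tape: [0, 1, 1]
Positions: 0 1 2
Values:    0 1 1
Head at position 1
tape[1] = 1

1


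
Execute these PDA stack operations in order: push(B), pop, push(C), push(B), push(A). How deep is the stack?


Tracing stack operations:
  push(B) -> stack = [B], depth=1
  pop -> removed B, stack = [], depth=0
  push(C) -> stack = [C], depth=1
  push(B) -> stack = [C,B], depth=2
  push(A) -> stack = [C,B,A], depth=3
Final depth = 3

3


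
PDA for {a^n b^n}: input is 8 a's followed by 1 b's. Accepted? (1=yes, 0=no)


Language requires equal numbers of a's and b's
PDA pushes for each 'a', pops for each 'b'
Number of a's = 8
Number of b's = 1
8 != 1 -> Reject

0


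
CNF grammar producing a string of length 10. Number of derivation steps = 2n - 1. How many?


Chomsky Normal Form derivation:
String length n = 10
Each step either:
  - Splits a nonterminal into two (n-1 such steps)
  - Converts a nonterminal to terminal (n such steps)
Total = (n-1) + n = 2n - 1
= 2(10) - 1
= 20 - 1
= 19

19


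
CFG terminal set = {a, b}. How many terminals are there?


Terminal symbols: a, b
Counting each: a (#1), b (#2)
Total = 2

2


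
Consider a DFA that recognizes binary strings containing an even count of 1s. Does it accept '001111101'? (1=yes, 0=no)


DFA has 2 states: q_even (start, accept=yes) and q_odd
Processing string '001111101' character by character:
  Position 0: read '0', 1-count=0 -> q_even (no change)
  Position 1: read '0', 1-count=0 -> q_even (no change)
  Position 2: read '1', 1-count=1 -> q_odd
  Position 3: read '1', 1-count=2 -> q_even
  Position 4: read '1', 1-count=3 -> q_odd
  Position 5: read '1', 1-count=4 -> q_even
  Position 6: read '1', 1-count=5 -> q_odd
  Position 7: read '0', 1-count=5 -> q_odd (no change)
  Position 8: read '1', 1-count=6 -> q_even
Final state: q_even, total 1s = 6 (even); the DFA requires an even count -> accept

1


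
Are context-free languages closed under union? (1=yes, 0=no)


CFL closure properties:
  Closed under: union, concatenation, Kleene star
  NOT closed under: intersection, complement
Operation 'union' is in closed list -> Yes (closed)

1


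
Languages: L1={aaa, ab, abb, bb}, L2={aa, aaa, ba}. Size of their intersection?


L1 = {aaa, ab, abb, bb}
L2 = {aa, aaa, ba}
Checking each string in L1 against L2:
  'aaa': in L2? Yes
  'ab': in L2? No
  'abb': in L2? No
  'bb': in L2? No
Intersection = {aaa}
|L1 ∩ L2| = 1

1


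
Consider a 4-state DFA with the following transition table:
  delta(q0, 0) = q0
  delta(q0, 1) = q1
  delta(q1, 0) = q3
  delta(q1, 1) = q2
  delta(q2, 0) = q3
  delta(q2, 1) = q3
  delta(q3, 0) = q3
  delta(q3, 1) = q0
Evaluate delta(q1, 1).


Looking up transition function:
delta(q1, 1) in the table
Row: q1, Column: 1
Result: q2

q2


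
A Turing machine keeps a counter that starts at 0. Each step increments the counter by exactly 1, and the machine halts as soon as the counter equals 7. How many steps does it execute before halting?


Counter starts at 0. Counting sequence:
  Step 1: counter = 1
  Step 2: counter = 2
  Step 3: counter = 3
  Step 4: counter = 4
  Step 5: counter = 5
  Step 6: counter = 6
  Step 7: counter = 7
Counter reached 7 -> halt
Total steps = 7

7


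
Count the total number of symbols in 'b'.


String: 'b'
Counting characters:
  'b' appears 1 time(s)
Total length = 0 + 1 = 1

1


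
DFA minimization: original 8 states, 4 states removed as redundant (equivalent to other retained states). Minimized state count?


Original DFA: 8 states
Redundant states removed: 4
Minimized states = original - removed
= 8 - 4
= 4

4


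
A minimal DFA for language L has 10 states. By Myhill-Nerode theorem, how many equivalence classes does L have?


Myhill-Nerode theorem:
Number of equivalence classes = number of states in minimal DFA
Minimal DFA states = 10
Therefore equivalence classes = 10

10


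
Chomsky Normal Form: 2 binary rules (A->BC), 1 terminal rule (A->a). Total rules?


CNF allows two rule forms:
  A -> BC (binary): 2 rules
  A -> a (terminal): 1 rule
Total = 2 + 1 = 3

3


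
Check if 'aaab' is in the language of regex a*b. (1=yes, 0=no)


Pattern: a*b
String: 'aaab'
Pattern requires: zero or more 'a's followed by exactly one 'b'
Found 3 leading 'a's
Remaining: 'b'
Remaining is exactly 'b' -> match
Result: 1

1


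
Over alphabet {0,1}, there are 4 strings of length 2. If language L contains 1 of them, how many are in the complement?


Alphabet: {0,1}
String length: 2
Total strings of length 2 = 2^2 = 4
Strings in L = 1
Complement = total - |L|
= 4 - 1
= 3

3


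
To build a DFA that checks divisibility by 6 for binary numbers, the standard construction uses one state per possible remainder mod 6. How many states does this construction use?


Divisibility by 6 is tracked via the remainder mod 6: 0, 1, ..., 5
The construction assigns one state to each remainder
Number of remainders = 6

6


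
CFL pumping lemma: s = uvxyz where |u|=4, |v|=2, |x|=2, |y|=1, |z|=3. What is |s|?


|s| = |u| + |v| + |x| + |y| + |z|
= 4 + 2 + 2 + 1 + 3
= 6 + 2 + 4
= 8 + 4
= 12

12


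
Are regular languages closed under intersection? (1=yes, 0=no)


Regular languages are closed under:
- Union (DFA product construction)
- Intersection (DFA product construction)
- Complement (swap accept/reject states)
- Concatenation (NFA construction)
- Kleene star (NFA construction)
intersection is in this list
Therefore: closed

1


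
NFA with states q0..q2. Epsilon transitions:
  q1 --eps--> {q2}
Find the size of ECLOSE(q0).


Starting from q0
Initialize closure = {q0}
q0 has no outgoing epsilon transitions -> nothing to add
Final closure: {q0}
Size = 1

1


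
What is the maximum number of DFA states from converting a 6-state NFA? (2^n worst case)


NFA has 6 states
Subset construction: each DFA state = subset of NFA states
Maximum subsets = 2^6
2^6 = 64

64


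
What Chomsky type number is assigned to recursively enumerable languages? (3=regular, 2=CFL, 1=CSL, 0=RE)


Chomsky hierarchy levels:
  Type 3: Regular (DFA/NFA/regex)
  Type 2: Context-free (PDA)
  Type 1: Context-sensitive
  Type 0: Recursively enumerable (TM)
'recursively enumerable' corresponds to Type 0

0


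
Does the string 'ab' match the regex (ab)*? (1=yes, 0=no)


Pattern: (ab)*
String: 'ab'
Pattern requires: zero or more repetitions of 'ab'
Pairs: ['ab']
All pairs are 'ab'? Yes
Result: 1

1


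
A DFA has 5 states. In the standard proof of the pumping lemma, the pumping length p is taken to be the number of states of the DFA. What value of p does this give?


Pumping lemma for regular languages (standard proof):
Take p = |Q|, the number of DFA states.
Any string of length >= |Q| passes through |Q|+1 states while reading its first |Q| symbols,
so by pigeonhole some state repeats, giving the loop that can be pumped.
Here |Q| = 5
Therefore the proof uses p = 5

5


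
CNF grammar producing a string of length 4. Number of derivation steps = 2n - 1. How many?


Chomsky Normal Form derivation:
String length n = 4
Each step either:
  - Splits a nonterminal into two (n-1 such steps)
  - Converts a nonterminal to terminal (n such steps)
Total = (n-1) + n = 2n - 1
= 2(4) - 1
= 8 - 1
= 7

7


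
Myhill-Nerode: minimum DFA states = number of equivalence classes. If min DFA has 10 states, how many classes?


Myhill-Nerode theorem:
Number of equivalence classes = number of states in minimal DFA
Minimal DFA states = 10
Therefore equivalence classes = 10

10


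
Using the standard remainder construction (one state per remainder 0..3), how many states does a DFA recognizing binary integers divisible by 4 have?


Divisibility by 4 is tracked via the remainder mod 4: 0, 1, ..., 3
The construction assigns one state to each remainder
Number of remainders = 4

4


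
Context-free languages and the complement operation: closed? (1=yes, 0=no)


CFL closure properties:
  Closed under: union, concatenation, Kleene star
  NOT closed under: intersection, complement
Operation 'complement' is in not-closed list -> No (not closed)

0


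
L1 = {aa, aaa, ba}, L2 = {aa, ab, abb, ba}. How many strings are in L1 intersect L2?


L1 = {aa, aaa, ba}
L2 = {aa, ab, abb, ba}
Checking each string in L1 against L2:
  'aa': in L2? Yes
  'aaa': in L2? No
  'ba': in L2? Yes
Intersection = {aa, ba}
|L1 ∩ L2| = 2

2


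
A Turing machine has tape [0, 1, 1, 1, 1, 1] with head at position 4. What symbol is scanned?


Tape: [0, 1, 1, 1, 1, 1]
Positions: 0 1 2 3 4 5
Values:    0 1 1 1 1 1
Head at position 4
tape[4] = 1

1


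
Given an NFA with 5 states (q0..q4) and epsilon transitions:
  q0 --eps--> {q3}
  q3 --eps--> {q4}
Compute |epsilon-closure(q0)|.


Starting from q0
Initialize closure = {q0}
Follow epsilon from q0 -> add q3
Follow epsilon from q3 -> add q4
Final closure: {q0, q3, q4}
Size = 3

3


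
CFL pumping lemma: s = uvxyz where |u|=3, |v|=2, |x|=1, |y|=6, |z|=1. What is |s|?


|s| = |u| + |v| + |x| + |y| + |z|
= 3 + 2 + 1 + 6 + 1
= 5 + 1 + 7
= 6 + 7
= 13

13


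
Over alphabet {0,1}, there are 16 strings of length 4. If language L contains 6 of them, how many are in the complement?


Alphabet: {0,1}
String length: 4
Total strings of length 4 = 2^4 = 16
Strings in L = 6
Complement = total - |L|
= 16 - 6
= 10

10


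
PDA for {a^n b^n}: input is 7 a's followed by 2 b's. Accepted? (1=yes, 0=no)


Language requires equal numbers of a's and b's
PDA pushes for each 'a', pops for each 'b'
Number of a's = 7
Number of b's = 2
7 != 2 -> Reject

0


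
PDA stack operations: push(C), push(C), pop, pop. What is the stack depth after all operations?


Tracing stack operations:
  push(C) -> stack = [C], depth=1
  push(C) -> stack = [C,C], depth=2
  pop -> removed C, stack = [C], depth=1
  pop -> removed C, stack = [], depth=0
Final depth = 0

0


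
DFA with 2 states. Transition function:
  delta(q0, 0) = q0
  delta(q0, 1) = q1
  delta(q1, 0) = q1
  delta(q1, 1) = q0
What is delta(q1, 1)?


Looking up transition function:
delta(q1, 1) in the table
Row: q1, Column: 1
Result: q0

q0


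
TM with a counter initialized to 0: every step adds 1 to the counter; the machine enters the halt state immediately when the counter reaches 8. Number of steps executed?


Counter starts at 0. Counting sequence:
  Step 1: counter = 1
  Step 2: counter = 2
  Step 3: counter = 3
  Step 4: counter = 4
  Step 5: counter = 5
  Step 6: counter = 6
  Step 7: counter = 7
  Step 8: counter = 8
Counter reached 8 -> halt
Total steps = 8

8


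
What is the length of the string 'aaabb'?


String: 'aaabb'
Counting characters:
  'a' appears 3 time(s)
  'b' appears 2 time(s)
Total length = 3 + 2 = 5

5


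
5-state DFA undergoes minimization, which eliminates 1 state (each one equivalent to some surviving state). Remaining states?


Original DFA: 5 states
Redundant states removed: 1
Minimized states = original - removed
= 5 - 1
= 4

4


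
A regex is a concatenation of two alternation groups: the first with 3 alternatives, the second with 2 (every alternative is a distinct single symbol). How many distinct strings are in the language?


First group: 3 alternatives
Second group: 2 alternatives
Concatenation: each choice from group 1 pairs with each from group 2
Total = 3 x 2 = 6

6


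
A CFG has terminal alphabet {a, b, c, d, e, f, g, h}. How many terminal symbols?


Terminal symbols: a, b, c, d, e, f, g, h
Counting each: a (#1), b (#2), c (#3), d (#4), e (#5), f (#6), g (#7), h (#8)
Total = 8

8


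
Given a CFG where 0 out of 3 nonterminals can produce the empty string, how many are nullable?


Nonterminals: {S, A, B}
A nonterminal is nullable if it can derive epsilon
Counting nullable nonterminals: 0
Total nullable = 0

0


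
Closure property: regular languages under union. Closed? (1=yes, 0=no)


Regular languages are closed under:
- Union (DFA product construction)
- Intersection (DFA product construction)
- Complement (swap accept/reject states)
- Concatenation (NFA construction)
- Kleene star (NFA construction)
union is in this list
Therefore: closed

1


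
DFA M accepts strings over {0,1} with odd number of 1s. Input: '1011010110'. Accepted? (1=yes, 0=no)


DFA has 2 states: q_even (start, accept=no) and q_odd
Processing string '1011010110' character by character:
  Position 0: read '1', 1-count=1 -> q_odd
  Position 1: read '0', 1-count=1 -> q_odd (no change)
  Position 2: read '1', 1-count=2 -> q_even
  Position 3: read '1', 1-count=3 -> q_odd
  Position 4: read '0', 1-count=3 -> q_odd (no change)
  Position 5: read '1', 1-count=4 -> q_even
  Position 6: read '0', 1-count=4 -> q_even (no change)
  Position 7: read '1', 1-count=5 -> q_odd
  Position 8: read '1', 1-count=6 -> q_even
  Position 9: read '0', 1-count=6 -> q_even (no change)
Final state: q_even, total 1s = 6 (even); the DFA requires an odd count -> reject

0


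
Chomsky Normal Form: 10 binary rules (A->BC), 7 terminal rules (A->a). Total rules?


CNF allows two rule forms:
  A -> BC (binary): 10 rules
  A -> a (terminal): 7 rules
Total = 10 + 7 = 17

17


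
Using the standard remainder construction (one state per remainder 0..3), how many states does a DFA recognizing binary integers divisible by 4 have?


Divisibility by 4 is tracked via the remainder mod 4: 0, 1, ..., 3
The construction assigns one state to each remainder
Number of remainders = 4

4


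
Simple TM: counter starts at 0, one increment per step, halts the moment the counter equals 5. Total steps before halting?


Counter starts at 0. Counting sequence:
  Step 1: counter = 1
  Step 2: counter = 2
  Step 3: counter = 3
  Step 4: counter = 4
  Step 5: counter = 5
Counter reached 5 -> halt
Total steps = 5

5


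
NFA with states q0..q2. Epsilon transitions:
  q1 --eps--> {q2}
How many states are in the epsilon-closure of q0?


Starting from q0
Initialize closure = {q0}
q0 has no outgoing epsilon transitions -> nothing to add
Final closure: {q0}
Size = 1

1


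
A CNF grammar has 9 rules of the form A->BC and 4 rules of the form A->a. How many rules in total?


CNF allows two rule forms:
  A -> BC (binary): 9 rules
  A -> a (terminal): 4 rules
Total = 9 + 4 = 13

13


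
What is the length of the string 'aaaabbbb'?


String: 'aaaabbbb'
Counting characters:
  'a' appears 4 time(s)
  'b' appears 4 time(s)
Total length = 4 + 4 = 8

8


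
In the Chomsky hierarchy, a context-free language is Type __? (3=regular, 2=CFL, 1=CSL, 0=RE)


Chomsky hierarchy levels:
  Type 3: Regular (DFA/NFA/regex)
  Type 2: Context-free (PDA)
  Type 1: Context-sensitive
  Type 0: Recursively enumerable (TM)
'context-free' corresponds to Type 2

2


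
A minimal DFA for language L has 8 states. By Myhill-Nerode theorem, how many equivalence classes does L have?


Myhill-Nerode theorem:
Number of equivalence classes = number of states in minimal DFA
Minimal DFA states = 8
Therefore equivalence classes = 8

8


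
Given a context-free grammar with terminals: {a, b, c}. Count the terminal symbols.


Terminal symbols: a, b, c
Counting each: a (#1), b (#2), c (#3)
Total = 3

3


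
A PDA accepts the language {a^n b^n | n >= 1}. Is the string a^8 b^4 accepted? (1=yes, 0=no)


Language requires equal numbers of a's and b's
PDA pushes for each 'a', pops for each 'b'
Number of a's = 8
Number of b's = 4
8 != 4 -> Reject

0


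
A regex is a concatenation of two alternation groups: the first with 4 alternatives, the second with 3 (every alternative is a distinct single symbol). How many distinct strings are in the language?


First group: 4 alternatives
Second group: 3 alternatives
Concatenation: each choice from group 1 pairs with each from group 2
Total = 4 x 3 = 12

12


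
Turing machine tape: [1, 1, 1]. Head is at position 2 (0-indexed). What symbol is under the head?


Tape: [1, 1, 1]
Positions: 0 1 2
Values:    1 1 1
Head at position 2
tape[2] = 1

1


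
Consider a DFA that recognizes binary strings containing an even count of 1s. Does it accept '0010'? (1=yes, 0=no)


DFA has 2 states: q_even (start, accept=yes) and q_odd
Processing string '0010' character by character:
  Position 0: read '0', 1-count=0 -> q_even (no change)
  Position 1: read '0', 1-count=0 -> q_even (no change)
  Position 2: read '1', 1-count=1 -> q_odd
  Position 3: read '0', 1-count=1 -> q_odd (no change)
Final state: q_odd, total 1s = 1 (odd); the DFA requires an even count -> reject

0


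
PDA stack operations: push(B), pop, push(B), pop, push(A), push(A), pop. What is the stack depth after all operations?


Tracing stack operations:
  push(B) -> stack = [B], depth=1
  pop -> removed B, stack = [], depth=0
  push(B) -> stack = [B], depth=1
  pop -> removed B, stack = [], depth=0
  push(A) -> stack = [A], depth=1
  push(A) -> stack = [A,A], depth=2
  pop -> removed A, stack = [A], depth=1
Final depth = 1

1


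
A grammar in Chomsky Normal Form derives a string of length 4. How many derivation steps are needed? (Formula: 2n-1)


Chomsky Normal Form derivation:
String length n = 4
Each step either:
  - Splits a nonterminal into two (n-1 such steps)
  - Converts a nonterminal to terminal (n such steps)
Total = (n-1) + n = 2n - 1
= 2(4) - 1
= 8 - 1
= 7

7


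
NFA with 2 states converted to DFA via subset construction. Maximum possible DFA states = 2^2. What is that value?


NFA has 2 states
Subset construction: each DFA state = subset of NFA states
Maximum subsets = 2^2
2^2 = 4

4


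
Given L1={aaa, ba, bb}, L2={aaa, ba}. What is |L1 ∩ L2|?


L1 = {aaa, ba, bb}
L2 = {aaa, ba}
Checking each string in L1 against L2:
  'aaa': in L2? Yes
  'ba': in L2? Yes
  'bb': in L2? No
Intersection = {aaa, ba}
|L1 ∩ L2| = 2

2


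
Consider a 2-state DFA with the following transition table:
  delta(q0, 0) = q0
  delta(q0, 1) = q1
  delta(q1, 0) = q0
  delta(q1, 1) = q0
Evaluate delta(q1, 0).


Looking up transition function:
delta(q1, 0) in the table
Row: q1, Column: 0
Result: q0

q0


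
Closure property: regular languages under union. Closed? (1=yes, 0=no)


Regular languages are closed under:
- Union (DFA product construction)
- Intersection (DFA product construction)
- Complement (swap accept/reject states)
- Concatenation (NFA construction)
- Kleene star (NFA construction)
union is in this list
Therefore: closed

1


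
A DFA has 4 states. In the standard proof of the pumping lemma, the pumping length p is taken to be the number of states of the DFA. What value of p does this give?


Pumping lemma for regular languages (standard proof):
Take p = |Q|, the number of DFA states.
Any string of length >= |Q| passes through |Q|+1 states while reading its first |Q| symbols,
so by pigeonhole some state repeats, giving the loop that can be pumped.
Here |Q| = 4
Therefore the proof uses p = 4

4


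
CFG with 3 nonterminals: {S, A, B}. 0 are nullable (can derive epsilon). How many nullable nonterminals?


Nonterminals: {S, A, B}
A nonterminal is nullable if it can derive epsilon
Counting nullable nonterminals: 0
Total nullable = 0

0


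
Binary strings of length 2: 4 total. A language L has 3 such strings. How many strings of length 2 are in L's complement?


Alphabet: {0,1}
String length: 2
Total strings of length 2 = 2^2 = 4
Strings in L = 3
Complement = total - |L|
= 4 - 3
= 1

1


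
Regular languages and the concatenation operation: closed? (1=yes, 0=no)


Regular languages are closed under all standard operations:
- Union: Yes (product construction)
- Intersection: Yes (product construction)
- Complement: Yes (swap accept/reject)
- Concatenation: Yes (NFA construction)
Operation: concatenation -> Closed

1


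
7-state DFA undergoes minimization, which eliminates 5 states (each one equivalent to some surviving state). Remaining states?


Original DFA: 7 states
Redundant states removed: 5
Minimized states = original - removed
= 7 - 5
= 2

2


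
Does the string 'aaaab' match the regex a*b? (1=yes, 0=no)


Pattern: a*b
String: 'aaaab'
Pattern requires: zero or more 'a's followed by exactly one 'b'
Found 4 leading 'a's
Remaining: 'b'
Remaining is exactly 'b' -> match
Result: 1

1


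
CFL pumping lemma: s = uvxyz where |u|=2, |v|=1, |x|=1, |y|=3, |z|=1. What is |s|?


|s| = |u| + |v| + |x| + |y| + |z|
= 2 + 1 + 1 + 3 + 1
= 3 + 1 + 4
= 4 + 4
= 8

8


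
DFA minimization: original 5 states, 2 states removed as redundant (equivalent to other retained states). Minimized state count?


Original DFA: 5 states
Redundant states removed: 2
Minimized states = original - removed
= 5 - 2
= 3

3


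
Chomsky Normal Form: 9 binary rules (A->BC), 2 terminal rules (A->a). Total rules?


CNF allows two rule forms:
  A -> BC (binary): 9 rules
  A -> a (terminal): 2 rules
Total = 9 + 2 = 11

11


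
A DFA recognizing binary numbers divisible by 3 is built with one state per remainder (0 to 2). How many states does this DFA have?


Divisibility by 3 is tracked via the remainder mod 3: 0, 1, ..., 2
The construction assigns one state to each remainder
Number of remainders = 3

3


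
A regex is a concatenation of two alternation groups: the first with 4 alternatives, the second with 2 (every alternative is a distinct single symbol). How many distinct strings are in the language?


First group: 4 alternatives
Second group: 2 alternatives
Concatenation: each choice from group 1 pairs with each from group 2
Total = 4 x 2 = 8

8


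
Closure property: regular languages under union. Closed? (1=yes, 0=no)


Regular languages are closed under:
- Union (DFA product construction)
- Intersection (DFA product construction)
- Complement (swap accept/reject states)
- Concatenation (NFA construction)
- Kleene star (NFA construction)
union is in this list
Therefore: closed

1


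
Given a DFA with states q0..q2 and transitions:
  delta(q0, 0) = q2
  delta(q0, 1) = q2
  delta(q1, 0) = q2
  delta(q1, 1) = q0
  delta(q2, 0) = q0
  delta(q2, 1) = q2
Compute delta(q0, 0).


Looking up transition function:
delta(q0, 0) in the table
Row: q0, Column: 0
Result: q2

q2


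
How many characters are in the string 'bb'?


String: 'bb'
Counting characters:
  'b' appears 2 time(s)
Total length = 0 + 2 = 2

2


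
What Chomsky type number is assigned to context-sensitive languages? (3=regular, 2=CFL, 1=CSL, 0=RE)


Chomsky hierarchy levels:
  Type 3: Regular (DFA/NFA/regex)
  Type 2: Context-free (PDA)
  Type 1: Context-sensitive
  Type 0: Recursively enumerable (TM)
'context-sensitive' corresponds to Type 1

1


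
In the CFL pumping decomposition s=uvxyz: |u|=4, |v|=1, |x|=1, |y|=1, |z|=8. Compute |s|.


|s| = |u| + |v| + |x| + |y| + |z|
= 4 + 1 + 1 + 1 + 8
= 5 + 1 + 9
= 6 + 9
= 15

15


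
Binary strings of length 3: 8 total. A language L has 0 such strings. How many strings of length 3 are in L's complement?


Alphabet: {0,1}
String length: 3
Total strings of length 3 = 2^3 = 8
Strings in L = 0
Complement = total - |L|
= 8 - 0
= 8

8


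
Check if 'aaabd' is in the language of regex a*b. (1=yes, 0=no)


Pattern: a*b
String: 'aaabd'
Pattern requires: zero or more 'a's followed by exactly one 'b'
Found 3 leading 'a's
Remaining: 'bd'
Remaining is not 'b' -> no match
Result: 0

0


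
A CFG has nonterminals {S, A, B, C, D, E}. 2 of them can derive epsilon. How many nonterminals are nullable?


Nonterminals: {S, A, B, C, D, E}
A nonterminal is nullable if it can derive epsilon
Counting nullable nonterminals: 2
Total nullable = 2

2


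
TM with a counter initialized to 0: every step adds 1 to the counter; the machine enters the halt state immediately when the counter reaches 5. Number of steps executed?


Counter starts at 0. Counting sequence:
  Step 1: counter = 1
  Step 2: counter = 2
  Step 3: counter = 3
  Step 4: counter = 4
  Step 5: counter = 5
Counter reached 5 -> halt
Total steps = 5

5


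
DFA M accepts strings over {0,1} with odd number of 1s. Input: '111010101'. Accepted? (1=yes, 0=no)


DFA has 2 states: q_even (start, accept=no) and q_odd
Processing string '111010101' character by character:
  Position 0: read '1', 1-count=1 -> q_odd
  Position 1: read '1', 1-count=2 -> q_even
  Position 2: read '1', 1-count=3 -> q_odd
  Position 3: read '0', 1-count=3 -> q_odd (no change)
  Position 4: read '1', 1-count=4 -> q_even
  Position 5: read '0', 1-count=4 -> q_even (no change)
  Position 6: read '1', 1-count=5 -> q_odd
  Position 7: read '0', 1-count=5 -> q_odd (no change)
  Position 8: read '1', 1-count=6 -> q_even
Final state: q_even, total 1s = 6 (even); the DFA requires an odd count -> reject

0


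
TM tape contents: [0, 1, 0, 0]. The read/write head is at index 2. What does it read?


Tape: [0, 1, 0, 0]
Positions: 0 1 2 3
Values:    0 1 0 0
Head at position 2
tape[2] = 0

0


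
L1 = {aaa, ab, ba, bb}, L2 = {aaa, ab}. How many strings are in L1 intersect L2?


L1 = {aaa, ab, ba, bb}
L2 = {aaa, ab}
Checking each string in L1 against L2:
  'aaa': in L2? Yes
  'ab': in L2? Yes
  'ba': in L2? No
  'bb': in L2? No
Intersection = {aaa, ab}
|L1 ∩ L2| = 2

2


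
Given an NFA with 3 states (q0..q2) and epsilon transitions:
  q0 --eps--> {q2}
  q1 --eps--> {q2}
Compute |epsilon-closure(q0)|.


Starting from q0
Initialize closure = {q0}
Follow epsilon from q0 -> add q2
Final closure: {q0, q2}
Size = 2

2


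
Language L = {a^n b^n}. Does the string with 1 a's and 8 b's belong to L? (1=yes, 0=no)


Language requires equal numbers of a's and b's
PDA pushes for each 'a', pops for each 'b'
Number of a's = 1
Number of b's = 8
1 != 8 -> Reject

0


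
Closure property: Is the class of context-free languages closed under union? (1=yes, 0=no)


CFL closure properties:
  Closed under: union, concatenation, Kleene star
  NOT closed under: intersection, complement
Operation 'union' is in closed list -> Yes (closed)

1


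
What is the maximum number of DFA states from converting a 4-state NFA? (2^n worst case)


NFA has 4 states
Subset construction: each DFA state = subset of NFA states
Maximum subsets = 2^4
2^4 = 16

16


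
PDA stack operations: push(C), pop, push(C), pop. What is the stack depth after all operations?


Tracing stack operations:
  push(C) -> stack = [C], depth=1
  pop -> removed C, stack = [], depth=0
  push(C) -> stack = [C], depth=1
  pop -> removed C, stack = [], depth=0
Final depth = 0

0


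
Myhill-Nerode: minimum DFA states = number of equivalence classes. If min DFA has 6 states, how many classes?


Myhill-Nerode theorem:
Number of equivalence classes = number of states in minimal DFA
Minimal DFA states = 6
Therefore equivalence classes = 6

6


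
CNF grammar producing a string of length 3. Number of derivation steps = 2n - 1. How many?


Chomsky Normal Form derivation:
String length n = 3
Each step either:
  - Splits a nonterminal into two (n-1 such steps)
  - Converts a nonterminal to terminal (n such steps)
Total = (n-1) + n = 2n - 1
= 2(3) - 1
= 6 - 1
= 5

5


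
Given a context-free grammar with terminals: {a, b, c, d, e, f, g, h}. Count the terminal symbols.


Terminal symbols: a, b, c, d, e, f, g, h
Counting each: a (#1), b (#2), c (#3), d (#4), e (#5), f (#6), g (#7), h (#8)
Total = 8

8


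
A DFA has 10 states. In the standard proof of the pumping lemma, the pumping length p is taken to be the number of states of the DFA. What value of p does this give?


Pumping lemma for regular languages (standard proof):
Take p = |Q|, the number of DFA states.
Any string of length >= |Q| passes through |Q|+1 states while reading its first |Q| symbols,
so by pigeonhole some state repeats, giving the loop that can be pumped.
Here |Q| = 10
Therefore the proof uses p = 10

10


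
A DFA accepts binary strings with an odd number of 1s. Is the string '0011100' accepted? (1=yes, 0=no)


DFA has 2 states: q_even (start, accept=no) and q_odd
Processing string '0011100' character by character:
  Position 0: read '0', 1-count=0 -> q_even (no change)
  Position 1: read '0', 1-count=0 -> q_even (no change)
  Position 2: read '1', 1-count=1 -> q_odd
  Position 3: read '1', 1-count=2 -> q_even
  Position 4: read '1', 1-count=3 -> q_odd
  Position 5: read '0', 1-count=3 -> q_odd (no change)
  Position 6: read '0', 1-count=3 -> q_odd (no change)
Final state: q_odd, total 1s = 3 (odd); the DFA requires an odd count -> accept

1


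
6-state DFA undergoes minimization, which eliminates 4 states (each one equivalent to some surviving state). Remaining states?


Original DFA: 6 states
Redundant states removed: 4
Minimized states = original - removed
= 6 - 4
= 2

2


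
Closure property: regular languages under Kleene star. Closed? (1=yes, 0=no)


Regular languages are closed under:
- Union (DFA product construction)
- Intersection (DFA product construction)
- Complement (swap accept/reject states)
- Concatenation (NFA construction)
- Kleene star (NFA construction)
Kleene star is in this list
Therefore: closed

1


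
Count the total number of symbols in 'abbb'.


String: 'abbb'
Counting characters:
  'a' appears 1 time(s)
  'b' appears 3 time(s)
Total length = 1 + 3 = 4

4


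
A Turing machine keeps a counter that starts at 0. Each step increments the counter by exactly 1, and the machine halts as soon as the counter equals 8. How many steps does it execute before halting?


Counter starts at 0. Counting sequence:
  Step 1: counter = 1
  Step 2: counter = 2
  Step 3: counter = 3
  Step 4: counter = 4
  Step 5: counter = 5
  Step 6: counter = 6
  Step 7: counter = 7
  Step 8: counter = 8
Counter reached 8 -> halt
Total steps = 8

8
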